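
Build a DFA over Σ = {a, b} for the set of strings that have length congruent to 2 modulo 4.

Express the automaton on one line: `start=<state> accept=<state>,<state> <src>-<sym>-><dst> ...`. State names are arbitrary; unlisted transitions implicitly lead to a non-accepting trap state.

Only the length mod 4 matters, so use a 4-cycle: from any state, every input symbol moves to the next state, wrapping S3 back to S0. Mark S2 accepting.
A 4-state machine:
        a   b  
>  S0   S1  S1 
   S1   S2  S2 
 * S2   S3  S3 
   S3   S0  S0 
(> = start, * = accepting)

start=S0 accept=S2 S0-a->S1 S0-b->S1 S1-a->S2 S1-b->S2 S2-a->S3 S2-b->S3 S3-a->S0 S3-b->S0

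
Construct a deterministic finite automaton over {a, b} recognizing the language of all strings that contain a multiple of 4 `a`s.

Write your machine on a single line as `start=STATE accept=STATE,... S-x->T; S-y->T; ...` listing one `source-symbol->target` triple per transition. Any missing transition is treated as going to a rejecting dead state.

The only thing that matters is how many `a`s have appeared, reduced mod 4. Use one state per residue: s0 for 0, …, s3 for 3. Reading `a` moves to the next residue; anything else stays put. s0 is accepting.
4 states suffice.
        a   b  
>* s0   s1  s0 
   s1   s2  s1 
   s2   s3  s2 
   s3   s0  s3 
(> = start, * = accepting)

start=s0; accept=s0; s0-a->s1; s0-b->s0; s1-a->s2; s1-b->s1; s2-a->s3; s2-b->s2; s3-a->s0; s3-b->s3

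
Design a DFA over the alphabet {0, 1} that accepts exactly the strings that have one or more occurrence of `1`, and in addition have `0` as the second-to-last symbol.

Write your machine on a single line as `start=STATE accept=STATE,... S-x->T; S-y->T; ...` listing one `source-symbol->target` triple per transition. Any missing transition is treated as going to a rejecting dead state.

start=S0; accept=S4,S7,S8,S10; S0-0->S1; S0-1->S2; S1-0->S3; S1-1->S4; S2-0->S5; S2-1->S6; S3-0->S3; S3-1->S4; S4-0->S5; S4-1->S6; S5-0->S7; S5-1->S8; S6-0->S9; S6-1->S6; S7-0->S7; S7-1->S8; S8-0->S9; S8-1->S6; S9-0->S10; S9-1->S8; S10-0->S10; S10-1->S8

Run two small machines in parallel and take their product. One (3 states) tracks the count of `1`s, saturating at 2; the other (7 states) tracks the last 2 symbols read. Each combined state is a pair, one component from each; accept when both components accept.
11 states suffice.
          0    1  
>  S0     S1   S2 
   S1     S3   S4 
   S2     S5   S6 
   S3     S3   S4 
 * S4     S5   S6 
   S5     S7   S8 
   S6     S9   S6 
 * S7     S7   S8 
 * S8     S9   S6 
   S9    S10   S8 
 * S10   S10   S8 
(> = start, * = accepting)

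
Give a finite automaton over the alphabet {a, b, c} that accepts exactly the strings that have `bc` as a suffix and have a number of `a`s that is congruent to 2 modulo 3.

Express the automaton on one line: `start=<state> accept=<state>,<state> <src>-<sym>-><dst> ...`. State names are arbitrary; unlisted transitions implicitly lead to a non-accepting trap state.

Handle the two conditions separately and then intersect. The first has 3 states tracking how much of the suffix `bc` has currently been matched; the second has 3 states tracking the count of `a`s modulo 3. A product state is a pair (one from each), accepting exactly when both do. Minimizing collapses redundant product states.
5 states suffice.
        a   b   c  
>  q0   q1  q0  q0 
   q1   q2  q1  q1 
   q2   q0  q3  q2 
   q3   q0  q3  q4 
 * q4   q0  q3  q2 
(> = start, * = accepting)

start=q0 accept=q4 q0-a->q1 q0-b->q0 q0-c->q0 q1-a->q2 q1-b->q1 q1-c->q1 q2-a->q0 q2-b->q3 q2-c->q2 q3-a->q0 q3-b->q3 q3-c->q4 q4-a->q0 q4-b->q3 q4-c->q2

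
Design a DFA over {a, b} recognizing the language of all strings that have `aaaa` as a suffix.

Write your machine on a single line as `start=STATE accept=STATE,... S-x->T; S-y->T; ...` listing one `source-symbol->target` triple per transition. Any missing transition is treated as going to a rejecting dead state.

start=q0; accept=q4; q0-a->q1; q0-b->q0; q1-a->q2; q1-b->q0; q2-a->q3; q2-b->q0; q3-a->q4; q3-b->q0; q4-a->q4; q4-b->q0

Let each state record the length of the longest suffix of the input read so far that is also a prefix of `aaaa`. q1 means the last symbol is `a`; q2 means the last 2 symbols are `aa`; q3 means the last 3 symbols are `aaa`; q4 means the last 4 symbols are `aaaa`. Accept only at q4, where the string currently ends in `aaaa`.
With 5 states:
        a   b  
>  q0   q1  q0 
   q1   q2  q0 
   q2   q3  q0 
   q3   q4  q0 
 * q4   q4  q0 
(> = start, * = accepting)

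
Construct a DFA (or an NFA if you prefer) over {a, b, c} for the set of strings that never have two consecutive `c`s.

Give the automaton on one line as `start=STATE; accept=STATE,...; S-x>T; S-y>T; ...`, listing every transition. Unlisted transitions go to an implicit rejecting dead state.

Track partial matches of the forbidden pattern `cc`. State S2 is a dead state reached once `cc` has occurred; every other state accepts. S0 means no part of `cc` is currently matched.
        a   b   c  
>* S0   S0  S0  S1 
 * S1   S0  S0  S2 
   S2   S2  S2  S2 
(> = start, * = accepting)

start=S0; accept=S0,S1; S0-a>S0; S0-b>S0; S0-c>S1; S1-a>S0; S1-b>S0; S1-c>S2; S2-a>S2; S2-b>S2; S2-c>S2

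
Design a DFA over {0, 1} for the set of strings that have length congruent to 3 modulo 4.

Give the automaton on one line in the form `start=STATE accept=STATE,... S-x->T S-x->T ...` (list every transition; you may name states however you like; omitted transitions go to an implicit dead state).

Count input length modulo 4: every symbol advances one step around the cycle q0 → q1 → q2 → q3 → q0. Accept at q3.
With 4 states:
        0   1  
>  q0   q1  q1 
   q1   q2  q2 
   q2   q3  q3 
 * q3   q0  q0 
(> = start, * = accepting)

start=q0 accept=q3 q0-0->q1 q0-1->q1 q1-0->q2 q1-1->q2 q2-0->q3 q2-1->q3 q3-0->q0 q3-1->q0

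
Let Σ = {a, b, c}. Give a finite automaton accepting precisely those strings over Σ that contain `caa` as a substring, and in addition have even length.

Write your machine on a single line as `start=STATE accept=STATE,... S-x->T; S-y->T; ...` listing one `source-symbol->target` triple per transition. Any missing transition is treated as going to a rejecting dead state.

Build one automaton per condition and run them in lockstep. The first has 4 states tracking whether and how much of `caa` has been seen; the second has 2 states tracking the input length modulo 2. A product state is a pair (one from each), accepting exactly when both do.
An 8-state machine:
        a   b   c  
>  q0   q1  q1  q2 
   q1   q0  q0  q3 
   q2   q4  q0  q3 
   q3   q5  q1  q2 
   q4   q6  q1  q2 
   q5   q7  q0  q3 
   q6   q7  q7  q7 
 * q7   q6  q6  q6 
(> = start, * = accepting)

start=q0; accept=q7; q0-a->q1; q0-b->q1; q0-c->q2; q1-a->q0; q1-b->q0; q1-c->q3; q2-a->q4; q2-b->q0; q2-c->q3; q3-a->q5; q3-b->q1; q3-c->q2; q4-a->q6; q4-b->q1; q4-c->q2; q5-a->q7; q5-b->q0; q5-c->q3; q6-a->q7; q6-b->q7; q6-c->q7; q7-a->q6; q7-b->q6; q7-c->q6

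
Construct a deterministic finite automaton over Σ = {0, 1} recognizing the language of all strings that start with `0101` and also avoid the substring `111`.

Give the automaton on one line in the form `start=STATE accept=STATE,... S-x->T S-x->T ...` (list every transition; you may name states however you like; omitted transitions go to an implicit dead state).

Run two small machines in parallel and take their product. The first has 6 states tracking whether the input so far still matches the prefix `0101`; the second has 4 states tracking partial matches of the forbidden pattern `111`. A product state is a pair (one from each), accepting exactly when both do. After merging equivalent states the machine shrinks.
With 8 states:
        0   1  
>  q0   q1  q2 
   q1   q2  q3 
   q2   q2  q2 
   q3   q4  q2 
   q4   q2  q5 
 * q5   q6  q7 
 * q6   q6  q5 
 * q7   q6  q2 
(> = start, * = accepting)

start=q0 accept=q5,q6,q7 q0-0->q1 q0-1->q2 q1-0->q2 q1-1->q3 q2-0->q2 q2-1->q2 q3-0->q4 q3-1->q2 q4-0->q2 q4-1->q5 q5-0->q6 q5-1->q7 q6-0->q6 q6-1->q5 q7-0->q6 q7-1->q2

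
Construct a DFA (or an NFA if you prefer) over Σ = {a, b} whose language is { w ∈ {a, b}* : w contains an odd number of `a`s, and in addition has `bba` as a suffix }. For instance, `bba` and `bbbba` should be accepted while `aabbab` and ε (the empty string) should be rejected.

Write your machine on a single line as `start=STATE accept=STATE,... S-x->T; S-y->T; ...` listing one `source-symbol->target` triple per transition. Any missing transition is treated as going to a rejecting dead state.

Build one automaton per condition and run them in lockstep. The first has 2 states tracking the count of `a`s modulo 2; the second has 4 states tracking how much of the suffix `bba` has currently been matched. A product state is a pair (one from each), accepting exactly when both do.
An 8-state machine:
        a   b  
>  q0   q1  q2 
   q1   q0  q3 
   q2   q1  q4 
   q3   q0  q5 
   q4   q6  q4 
   q5   q7  q5 
 * q6   q0  q3 
   q7   q1  q2 
(> = start, * = accepting)

start=q0; accept=q6; q0-a->q1; q0-b->q2; q1-a->q0; q1-b->q3; q2-a->q1; q2-b->q4; q3-a->q0; q3-b->q5; q4-a->q6; q4-b->q4; q5-a->q7; q5-b->q5; q6-a->q0; q6-b->q3; q7-a->q1; q7-b->q2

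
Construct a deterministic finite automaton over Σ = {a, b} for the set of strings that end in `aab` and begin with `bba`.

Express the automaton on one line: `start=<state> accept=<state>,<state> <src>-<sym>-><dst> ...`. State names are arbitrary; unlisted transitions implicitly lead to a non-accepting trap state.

start=q0 accept=q7 q0-a->q1 q0-b->q2 q1-a->q1 q1-b->q1 q2-a->q1 q2-b->q3 q3-a->q4 q3-b->q1 q4-a->q5 q4-b->q6 q5-a->q5 q5-b->q7 q6-a->q4 q6-b->q6 q7-a->q4 q7-b->q6

Build one automaton per condition and run them in lockstep. The first has 4 states tracking how much of the suffix `aab` has currently been matched; the second has 5 states tracking whether the input so far still matches the prefix `bba`. A product state is a pair (one from each), accepting exactly when both do. Minimizing collapses redundant product states.
        a   b  
>  q0   q1  q2 
   q1   q1  q1 
   q2   q1  q3 
   q3   q4  q1 
   q4   q5  q6 
   q5   q5  q7 
   q6   q4  q6 
 * q7   q4  q6 
(> = start, * = accepting)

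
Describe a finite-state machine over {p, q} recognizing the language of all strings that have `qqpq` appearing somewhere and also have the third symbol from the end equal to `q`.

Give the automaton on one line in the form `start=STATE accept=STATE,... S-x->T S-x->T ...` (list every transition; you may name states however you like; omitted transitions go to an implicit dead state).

Handle the two conditions separately and then intersect. The first has 5 states tracking whether and how much of `qqpq` has been seen; the second has 15 states tracking the last 3 symbols read. A product state is a pair (one from each), accepting exactly when both do.
23 states suffice.
          p    q  
>  s0     s1   s2 
   s1     s3   s4 
   s2     s5   s6 
   s3     s7   s8 
   s4     s9  s10 
   s5    s11  s12 
   s6    s13  s14 
   s7     s7   s8 
   s8     s9  s10 
   s9    s11  s12 
   s10   s13  s14 
   s11    s7   s8 
   s12    s9  s10 
   s13   s11  s15 
   s14   s13  s14 
 * s15   s16  s17 
   s16   s18  s15 
   s17   s19  s20 
 * s18   s21  s22 
 * s19   s18  s15 
 * s20   s19  s20 
   s21   s21  s22 
   s22   s16  s17 
(> = start, * = accepting)

start=s0 accept=s15,s18,s19,s20 s0-p->s1 s0-q->s2 s1-p->s3 s1-q->s4 s2-p->s5 s2-q->s6 s3-p->s7 s3-q->s8 s4-p->s9 s4-q->s10 s5-p->s11 s5-q->s12 s6-p->s13 s6-q->s14 s7-p->s7 s7-q->s8 s8-p->s9 s8-q->s10 s9-p->s11 s9-q->s12 s10-p->s13 s10-q->s14 s11-p->s7 s11-q->s8 s12-p->s9 s12-q->s10 s13-p->s11 s13-q->s15 s14-p->s13 s14-q->s14 s15-p->s16 s15-q->s17 s16-p->s18 s16-q->s15 s17-p->s19 s17-q->s20 s18-p->s21 s18-q->s22 s19-p->s18 s19-q->s15 s20-p->s19 s20-q->s20 s21-p->s21 s21-q->s22 s22-p->s16 s22-q->s17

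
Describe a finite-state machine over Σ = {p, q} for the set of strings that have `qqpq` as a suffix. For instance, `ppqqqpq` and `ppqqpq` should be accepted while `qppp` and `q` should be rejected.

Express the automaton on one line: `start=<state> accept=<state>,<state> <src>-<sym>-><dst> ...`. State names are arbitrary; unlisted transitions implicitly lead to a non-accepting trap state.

Remember how much of `qqpq` the current input suffix matches. State A means no match yet; B means the last symbol is `q`; C means the last 2 symbols are `qq`; D means the last 3 symbols are `qqp`; E means the last 4 symbols are `qqpq`. Only E accepts. On a mismatch, fall back to the longest proper suffix that is still a prefix of `qqpq`.
A 5-state machine:
       p  q 
>  A   A  B 
   B   A  C 
   C   D  C 
   D   A  E 
 * E   A  C 
(> = start, * = accepting)

start=A accept=E A-p->A A-q->B B-p->A B-q->C C-p->D C-q->C D-p->A D-q->E E-p->A E-q->C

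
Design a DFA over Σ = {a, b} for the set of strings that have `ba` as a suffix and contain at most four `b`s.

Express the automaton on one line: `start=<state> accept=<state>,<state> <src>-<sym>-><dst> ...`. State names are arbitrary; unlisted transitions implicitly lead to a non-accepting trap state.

Run two small machines in parallel and take their product. The first has 3 states tracking how much of the suffix `ba` has currently been matched; the second has 6 states tracking the count of `b`s, saturating at 5. A product state is a pair (one from each), accepting exactly when both do.
          a    b  
>  q0     q0   q1 
   q1     q2   q3 
 * q2     q4   q3 
   q3     q5   q6 
   q4     q4   q3 
 * q5     q7   q6 
   q6     q8   q9 
   q7     q7   q6 
 * q8    q10   q9 
   q9    q11  q12 
   q10   q10   q9 
 * q11   q13  q12 
   q12   q14  q12 
   q13   q13  q12 
   q14   q15  q12 
   q15   q15  q12 
(> = start, * = accepting)

start=q0 accept=q2,q5,q8,q11 q0-a->q0 q0-b->q1 q1-a->q2 q1-b->q3 q2-a->q4 q2-b->q3 q3-a->q5 q3-b->q6 q4-a->q4 q4-b->q3 q5-a->q7 q5-b->q6 q6-a->q8 q6-b->q9 q7-a->q7 q7-b->q6 q8-a->q10 q8-b->q9 q9-a->q11 q9-b->q12 q10-a->q10 q10-b->q9 q11-a->q13 q11-b->q12 q12-a->q14 q12-b->q12 q13-a->q13 q13-b->q12 q14-a->q15 q14-b->q12 q15-a->q15 q15-b->q12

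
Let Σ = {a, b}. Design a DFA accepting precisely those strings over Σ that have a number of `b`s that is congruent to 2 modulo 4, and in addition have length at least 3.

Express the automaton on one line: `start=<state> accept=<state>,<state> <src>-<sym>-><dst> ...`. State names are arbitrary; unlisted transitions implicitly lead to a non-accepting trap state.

Run two small machines in parallel and take their product. One (4 states) tracks the count of `b`s modulo 4; the other (5 states) tracks the input length, saturating at 4. Each combined state is a pair, one component from each; accept when both components accept. Equivalent product states are then merged.
7 states suffice.
        a   b  
>  q0   q1  q2 
   q1   q1  q3 
   q2   q3  q4 
   q3   q3  q5 
   q4   q5  q6 
 * q5   q5  q6 
   q6   q6  q1 
(> = start, * = accepting)

start=q0 accept=q5 q0-a->q1 q0-b->q2 q1-a->q1 q1-b->q3 q2-a->q3 q2-b->q4 q3-a->q3 q3-b->q5 q4-a->q5 q4-b->q6 q5-a->q5 q5-b->q6 q6-a->q6 q6-b->q1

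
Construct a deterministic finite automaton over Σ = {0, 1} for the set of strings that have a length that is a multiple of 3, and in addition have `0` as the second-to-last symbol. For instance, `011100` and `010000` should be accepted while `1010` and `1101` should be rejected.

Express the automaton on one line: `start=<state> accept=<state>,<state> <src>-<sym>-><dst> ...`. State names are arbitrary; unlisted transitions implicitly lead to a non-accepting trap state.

Handle the two conditions separately and then intersect. The first has 3 states tracking the input length modulo 3; the second has 7 states tracking the last 2 symbols read. A product state is a pair (one from each), accepting exactly when both do. Equivalent product states are then merged.
With 5 states:
        0   1  
>  q0   q1  q1 
   q1   q2  q3 
   q2   q4  q4 
   q3   q0  q0 
 * q4   q1  q1 
(> = start, * = accepting)

start=q0 accept=q4 q0-0->q1 q0-1->q1 q1-0->q2 q1-1->q3 q2-0->q4 q2-1->q4 q3-0->q0 q3-1->q0 q4-0->q1 q4-1->q1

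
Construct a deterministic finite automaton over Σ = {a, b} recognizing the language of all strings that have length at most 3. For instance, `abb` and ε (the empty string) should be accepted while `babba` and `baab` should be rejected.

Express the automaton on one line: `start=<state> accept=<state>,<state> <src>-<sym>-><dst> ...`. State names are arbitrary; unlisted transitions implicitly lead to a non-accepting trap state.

We only need to distinguish lengths 0, 1, …, 3, and '>3'. Chain q0 → q1 → q2 → q3 → q4 on every symbol, with q4 looping. Accepting states: {q0, q1, q2, q3}.
A 5-state machine:
        a   b  
>* q0   q1  q1 
 * q1   q2  q2 
 * q2   q3  q3 
 * q3   q4  q4 
   q4   q4  q4 
(> = start, * = accepting)

start=q0 accept=q0,q1,q2,q3 q0-a->q1 q0-b->q1 q1-a->q2 q1-b->q2 q2-a->q3 q2-b->q3 q3-a->q4 q3-b->q4 q4-a->q4 q4-b->q4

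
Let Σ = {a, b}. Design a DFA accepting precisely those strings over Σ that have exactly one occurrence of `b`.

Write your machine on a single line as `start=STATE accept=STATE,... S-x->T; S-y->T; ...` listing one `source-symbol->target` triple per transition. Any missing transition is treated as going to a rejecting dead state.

Count `b`s, saturating at 2: state q0 means no `b` yet, q1 means one `b` seen, q2 means more than one. Each `b` increments (capped at q2); other symbols loop. Accept from {q1}.
3 states suffice.
        a   b  
>  q0   q0  q1 
 * q1   q1  q2 
   q2   q2  q2 
(> = start, * = accepting)

start=q0; accept=q1; q0-a->q0; q0-b->q1; q1-a->q1; q1-b->q2; q2-a->q2; q2-b->q2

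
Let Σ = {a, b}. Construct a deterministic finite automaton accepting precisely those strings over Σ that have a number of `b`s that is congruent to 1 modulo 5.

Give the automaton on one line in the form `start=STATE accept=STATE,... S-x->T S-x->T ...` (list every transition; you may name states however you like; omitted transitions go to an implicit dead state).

start=q0 accept=q1 q0-a->q0 q0-b->q1 q1-a->q1 q1-b->q2 q2-a->q2 q2-b->q3 q3-a->q3 q3-b->q4 q4-a->q4 q4-b->q0

Keep the running count of `b`s modulo 5: each `b` advances along the cycle q0 → q1 → q2 → q3 → q4 → q0 while other symbols loop. Accept at q1.
A 5-state machine:
        a   b  
>  q0   q0  q1 
 * q1   q1  q2 
   q2   q2  q3 
   q3   q3  q4 
   q4   q4  q0 
(> = start, * = accepting)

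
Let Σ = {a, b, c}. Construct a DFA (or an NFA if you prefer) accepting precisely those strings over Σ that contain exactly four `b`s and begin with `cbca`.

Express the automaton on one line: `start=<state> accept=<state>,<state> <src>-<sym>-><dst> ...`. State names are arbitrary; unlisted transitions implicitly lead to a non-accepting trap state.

start=s0 accept=s13 s0-a->s1 s0-b->s2 s0-c->s3 s1-a->s1 s1-b->s2 s1-c->s1 s2-a->s2 s2-b->s4 s2-c->s2 s3-a->s1 s3-b->s5 s3-c->s1 s4-a->s4 s4-b->s6 s4-c->s4 s5-a->s2 s5-b->s4 s5-c->s7 s6-a->s6 s6-b->s8 s6-c->s6 s7-a->s9 s7-b->s4 s7-c->s2 s8-a->s8 s8-b->s10 s8-c->s8 s9-a->s9 s9-b->s11 s9-c->s9 s10-a->s10 s10-b->s10 s10-c->s10 s11-a->s11 s11-b->s12 s11-c->s11 s12-a->s12 s12-b->s13 s12-c->s12 s13-a->s13 s13-b->s14 s13-c->s13 s14-a->s14 s14-b->s14 s14-c->s14

Handle the two conditions separately and then intersect. One (6 states) tracks the count of `b`s, saturating at 5; the other (6 states) tracks whether the input so far still matches the prefix `cbca`. Each combined state is a pair, one component from each; accept when both components accept.
With 15 states:
          a    b    c  
>  s0     s1   s2   s3 
   s1     s1   s2   s1 
   s2     s2   s4   s2 
   s3     s1   s5   s1 
   s4     s4   s6   s4 
   s5     s2   s4   s7 
   s6     s6   s8   s6 
   s7     s9   s4   s2 
   s8     s8  s10   s8 
   s9     s9  s11   s9 
   s10   s10  s10  s10 
   s11   s11  s12  s11 
   s12   s12  s13  s12 
 * s13   s13  s14  s13 
   s14   s14  s14  s14 
(> = start, * = accepting)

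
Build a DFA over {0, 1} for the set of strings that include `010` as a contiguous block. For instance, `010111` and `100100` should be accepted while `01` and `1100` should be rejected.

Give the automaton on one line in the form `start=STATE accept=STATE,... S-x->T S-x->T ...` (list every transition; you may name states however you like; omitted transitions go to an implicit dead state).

start=A accept=D A-0->B A-1->A B-0->B B-1->C C-0->D C-1->A D-0->D D-1->D

Track how much of `010` has been matched so far: state A is no progress, D is the absorbing accept state reached once `010` has occurred. Intermediate states record partial matches; on a mismatch, fall back to the longest reusable overlap.
       0  1 
>  A   B  A 
   B   B  C 
   C   D  A 
 * D   D  D 
(> = start, * = accepting)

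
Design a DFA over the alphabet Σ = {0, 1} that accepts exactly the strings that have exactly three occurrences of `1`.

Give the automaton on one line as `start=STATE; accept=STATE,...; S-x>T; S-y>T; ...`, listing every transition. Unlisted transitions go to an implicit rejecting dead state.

Only the number of `1`s matters, and only up to 4. Make a chain q0 → q1 → q2 → q3 → q4 advanced by each `1` (with q4 absorbing); every other symbol self-loops. The accepting set is {q3}.
With 5 states:
        0   1  
>  q0   q0  q1 
   q1   q1  q2 
   q2   q2  q3 
 * q3   q3  q4 
   q4   q4  q4 
(> = start, * = accepting)

start=q0; accept=q3; q0-0>q0; q0-1>q1; q1-0>q1; q1-1>q2; q2-0>q2; q2-1>q3; q3-0>q3; q3-1>q4; q4-0>q4; q4-1>q4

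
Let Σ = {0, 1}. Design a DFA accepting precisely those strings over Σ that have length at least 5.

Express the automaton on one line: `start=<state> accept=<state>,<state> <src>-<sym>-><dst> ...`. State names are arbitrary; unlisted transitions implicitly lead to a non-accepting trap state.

start=s0 accept=s5,s6 s0-0->s1 s0-1->s1 s1-0->s2 s1-1->s2 s2-0->s3 s2-1->s3 s3-0->s4 s3-1->s4 s4-0->s5 s4-1->s5 s5-0->s6 s5-1->s6 s6-0->s6 s6-1->s6

Count input length up to 6: every symbol moves from s0 toward s6, which means 'more than 5' and absorbs. Accept from {s5, s6}.
        0   1  
>  s0   s1  s1 
   s1   s2  s2 
   s2   s3  s3 
   s3   s4  s4 
   s4   s5  s5 
 * s5   s6  s6 
 * s6   s6  s6 
(> = start, * = accepting)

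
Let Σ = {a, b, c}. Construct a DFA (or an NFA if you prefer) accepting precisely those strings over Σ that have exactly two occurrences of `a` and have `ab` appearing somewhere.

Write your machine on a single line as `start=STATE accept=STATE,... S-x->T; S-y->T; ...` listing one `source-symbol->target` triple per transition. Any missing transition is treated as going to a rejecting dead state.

Handle the two conditions separately and then intersect. One (4 states) tracks the count of `a`s, saturating at 3; the other (3 states) tracks whether and how much of `ab` has been seen. Each combined state is a pair, one component from each; accept when both components accept.
        a   b   c  
>  S0   S1  S0  S0 
   S1   S2  S3  S4 
   S2   S5  S6  S7 
   S3   S6  S3  S3 
   S4   S2  S4  S4 
   S5   S5  S8  S9 
 * S6   S8  S6  S6 
   S7   S5  S7  S7 
   S8   S8  S8  S8 
   S9   S5  S9  S9 
(> = start, * = accepting)

start=S0; accept=S6; S0-a->S1; S0-b->S0; S0-c->S0; S1-a->S2; S1-b->S3; S1-c->S4; S2-a->S5; S2-b->S6; S2-c->S7; S3-a->S6; S3-b->S3; S3-c->S3; S4-a->S2; S4-b->S4; S4-c->S4; S5-a->S5; S5-b->S8; S5-c->S9; S6-a->S8; S6-b->S6; S6-c->S6; S7-a->S5; S7-b->S7; S7-c->S7; S8-a->S8; S8-b->S8; S8-c->S8; S9-a->S5; S9-b->S9; S9-c->S9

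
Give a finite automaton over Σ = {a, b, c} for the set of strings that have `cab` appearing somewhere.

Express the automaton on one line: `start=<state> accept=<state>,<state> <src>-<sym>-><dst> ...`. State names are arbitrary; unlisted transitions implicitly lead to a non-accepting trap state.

start=s0 accept=s3 s0-a->s0 s0-b->s0 s0-c->s1 s1-a->s2 s1-b->s0 s1-c->s1 s2-a->s0 s2-b->s3 s2-c->s1 s3-a->s3 s3-b->s3 s3-c->s3

Track how much of `cab` has been matched so far: state s0 is no progress, s3 is the absorbing accept state reached once `cab` has occurred. Intermediate states record partial matches; on a mismatch, fall back to the longest reusable overlap.
A 4-state machine:
        a   b   c  
>  s0   s0  s0  s1 
   s1   s2  s0  s1 
   s2   s0  s3  s1 
 * s3   s3  s3  s3 
(> = start, * = accepting)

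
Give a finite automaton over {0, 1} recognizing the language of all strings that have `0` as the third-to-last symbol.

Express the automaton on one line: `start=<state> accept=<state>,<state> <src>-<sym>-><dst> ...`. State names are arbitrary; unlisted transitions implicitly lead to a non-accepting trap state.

start=A accept=H,I,J,K A-0->B A-1->C B-0->D B-1->E C-0->F C-1->G D-0->H D-1->I E-0->J E-1->K F-0->L F-1->M G-0->N G-1->O H-0->H H-1->I I-0->J I-1->K J-0->L J-1->M K-0->N K-1->O L-0->H L-1->I M-0->J M-1->K N-0->L N-1->M O-0->N O-1->O

Because acceptance depends on a position counted from the end, the machine has to buffer the most recent 3 symbols. Make each state the string of the last up-to-3 symbols read; on input `x` shift the window left and append `x`. Accept when the buffered window has length 3 and begins with `0`.
A 15-state machine:
       0  1 
>  A   B  C 
   B   D  E 
   C   F  G 
   D   H  I 
   E   J  K 
   F   L  M 
   G   N  O 
 * H   H  I 
 * I   J  K 
 * J   L  M 
 * K   N  O 
   L   H  I 
   M   J  K 
   N   L  M 
   O   N  O 
(> = start, * = accepting)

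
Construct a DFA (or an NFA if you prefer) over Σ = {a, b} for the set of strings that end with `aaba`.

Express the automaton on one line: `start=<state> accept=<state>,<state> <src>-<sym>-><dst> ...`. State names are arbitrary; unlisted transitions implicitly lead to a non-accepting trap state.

Remember how much of `aaba` the current input suffix matches. State q0 means no match yet; q1 means the last symbol is `a`; q2 means the last 2 symbols are `aa`; q3 means the last 3 symbols are `aab`; q4 means the last 4 symbols are `aaba`. Only q4 accepts. On a mismatch, fall back to the longest proper suffix that is still a prefix of `aaba`.
With 5 states:
        a   b  
>  q0   q1  q0 
   q1   q2  q0 
   q2   q2  q3 
   q3   q4  q0 
 * q4   q2  q0 
(> = start, * = accepting)

start=q0 accept=q4 q0-a->q1 q0-b->q0 q1-a->q2 q1-b->q0 q2-a->q2 q2-b->q3 q3-a->q4 q3-b->q0 q4-a->q2 q4-b->q0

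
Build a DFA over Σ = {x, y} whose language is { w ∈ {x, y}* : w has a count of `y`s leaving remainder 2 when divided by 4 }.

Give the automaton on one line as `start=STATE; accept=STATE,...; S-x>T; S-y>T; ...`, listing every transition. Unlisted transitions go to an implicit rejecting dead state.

The only thing that matters is how many `y`s have appeared, reduced mod 4. Use one state per residue: A for 0, …, D for 3. Reading `y` moves to the next residue; anything else stays put. C is accepting.
       x  y 
>  A   A  B 
   B   B  C 
 * C   C  D 
   D   D  A 
(> = start, * = accepting)

start=A; accept=C; A-x>A; A-y>B; B-x>B; B-y>C; C-x>C; C-y>D; D-x>D; D-y>A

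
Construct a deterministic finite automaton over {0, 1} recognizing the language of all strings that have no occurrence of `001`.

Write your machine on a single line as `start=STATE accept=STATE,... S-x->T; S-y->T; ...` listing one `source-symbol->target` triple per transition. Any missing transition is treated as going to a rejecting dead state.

This is the complement of 'contains `001`'. Use the same substring-matching states — S0 through S3 holding how much of `001` has just been matched — but flip the accepting set: everything except the trap S3 accepts.
A 4-state machine:
        0   1  
>* S0   S1  S0 
 * S1   S2  S0 
 * S2   S2  S3 
   S3   S3  S3 
(> = start, * = accepting)

start=S0; accept=S0,S1,S2; S0-0->S1; S0-1->S0; S1-0->S2; S1-1->S0; S2-0->S2; S2-1->S3; S3-0->S3; S3-1->S3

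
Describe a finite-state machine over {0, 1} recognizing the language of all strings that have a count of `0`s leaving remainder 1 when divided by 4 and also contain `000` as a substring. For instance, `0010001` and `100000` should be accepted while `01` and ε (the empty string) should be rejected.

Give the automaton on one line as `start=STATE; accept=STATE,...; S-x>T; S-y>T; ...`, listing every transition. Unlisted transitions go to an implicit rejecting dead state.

Run two small machines in parallel and take their product. The first has 4 states tracking the count of `0`s modulo 4; the second has 4 states tracking whether and how much of `000` has been seen. A product state is a pair (one from each), accepting exactly when both do.
With 16 states:
       0  1 
>  A   B  A 
   B   C  D 
   C   E  F 
   D   G  D 
   E   H  E 
   F   I  F 
   G   J  F 
   H   K  H 
   I   L  M 
   J   H  M 
 * K   N  K 
   L   K  A 
   M   O  M 
   N   E  N 
   O   P  A 
   P   N  D 
(> = start, * = accepting)

start=A; accept=K; A-0>B; A-1>A; B-0>C; B-1>D; C-0>E; C-1>F; D-0>G; D-1>D; E-0>H; E-1>E; F-0>I; F-1>F; G-0>J; G-1>F; H-0>K; H-1>H; I-0>L; I-1>M; J-0>H; J-1>M; K-0>N; K-1>K; L-0>K; L-1>A; M-0>O; M-1>M; N-0>E; N-1>N; O-0>P; O-1>A; P-0>N; P-1>D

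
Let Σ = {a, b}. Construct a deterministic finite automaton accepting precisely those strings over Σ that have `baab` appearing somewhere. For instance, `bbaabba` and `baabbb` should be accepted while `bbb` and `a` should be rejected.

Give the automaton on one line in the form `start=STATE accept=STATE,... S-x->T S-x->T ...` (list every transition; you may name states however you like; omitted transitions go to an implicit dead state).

Track how much of `baab` has been matched so far: state q0 is no progress, q4 is the absorbing accept state reached once `baab` has occurred. Intermediate states record partial matches; on a mismatch, fall back to the longest reusable overlap.
        a   b  
>  q0   q0  q1 
   q1   q2  q1 
   q2   q3  q1 
   q3   q0  q4 
 * q4   q4  q4 
(> = start, * = accepting)

start=q0 accept=q4 q0-a->q0 q0-b->q1 q1-a->q2 q1-b->q1 q2-a->q3 q2-b->q1 q3-a->q0 q3-b->q4 q4-a->q4 q4-b->q4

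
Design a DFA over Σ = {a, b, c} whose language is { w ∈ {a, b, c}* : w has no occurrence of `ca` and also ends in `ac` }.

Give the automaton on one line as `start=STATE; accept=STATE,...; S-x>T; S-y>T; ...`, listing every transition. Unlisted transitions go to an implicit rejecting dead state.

Handle the two conditions separately and then intersect. One (3 states) tracks partial matches of the forbidden pattern `ca`; the other (3 states) tracks how much of the suffix `ac` has currently been matched. Each combined state is a pair, one component from each; accept when both components accept.
A 7-state machine:
        a   b   c  
>  S0   S1  S0  S2 
   S1   S1  S0  S3 
   S2   S4  S0  S2 
 * S3   S4  S0  S2 
   S4   S4  S5  S6 
   S5   S4  S5  S5 
   S6   S4  S5  S5 
(> = start, * = accepting)

start=S0; accept=S3; S0-a>S1; S0-b>S0; S0-c>S2; S1-a>S1; S1-b>S0; S1-c>S3; S2-a>S4; S2-b>S0; S2-c>S2; S3-a>S4; S3-b>S0; S3-c>S2; S4-a>S4; S4-b>S5; S4-c>S6; S5-a>S4; S5-b>S5; S5-c>S5; S6-a>S4; S6-b>S5; S6-c>S5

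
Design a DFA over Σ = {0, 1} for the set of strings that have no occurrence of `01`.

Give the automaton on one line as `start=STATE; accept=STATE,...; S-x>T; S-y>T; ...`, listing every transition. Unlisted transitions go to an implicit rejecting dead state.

This is the complement of 'contains `01`'. Use the same substring-matching states — q0 through q2 holding how much of `01` has just been matched — but flip the accepting set: everything except the trap q2 accepts.
With 3 states:
        0   1  
>* q0   q1  q0 
 * q1   q1  q2 
   q2   q2  q2 
(> = start, * = accepting)

start=q0; accept=q0,q1; q0-0>q1; q0-1>q0; q1-0>q1; q1-1>q2; q2-0>q2; q2-1>q2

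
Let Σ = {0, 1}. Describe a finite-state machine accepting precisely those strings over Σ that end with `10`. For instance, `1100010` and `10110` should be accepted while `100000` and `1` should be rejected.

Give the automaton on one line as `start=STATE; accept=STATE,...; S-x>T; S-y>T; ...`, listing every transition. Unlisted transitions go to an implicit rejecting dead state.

start=q0; accept=q2; q0-0>q0; q0-1>q1; q1-0>q2; q1-1>q1; q2-0>q0; q2-1>q1

Remember how much of `10` the current input suffix matches. State q0 means no match yet; q1 means the last symbol is `1`; q2 means the last 2 symbols are `10`. Only q2 accepts. On a mismatch, fall back to the longest proper suffix that is still a prefix of `10`.
        0   1  
>  q0   q0  q1 
   q1   q2  q1 
 * q2   q0  q1 
(> = start, * = accepting)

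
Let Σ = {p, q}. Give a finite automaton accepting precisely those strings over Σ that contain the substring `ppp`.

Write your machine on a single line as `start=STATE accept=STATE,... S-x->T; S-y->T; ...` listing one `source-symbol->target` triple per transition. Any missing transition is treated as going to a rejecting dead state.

States A..C record the length of the longest prefix of `ppp` that matches the current input suffix. Reaching D means `ppp` has been seen, and we stay there forever. Accept from D.
       p  q 
>  A   B  A 
   B   C  A 
   C   D  A 
 * D   D  D 
(> = start, * = accepting)

start=A; accept=D; A-p->B; A-q->A; B-p->C; B-q->A; C-p->D; C-q->A; D-p->D; D-q->D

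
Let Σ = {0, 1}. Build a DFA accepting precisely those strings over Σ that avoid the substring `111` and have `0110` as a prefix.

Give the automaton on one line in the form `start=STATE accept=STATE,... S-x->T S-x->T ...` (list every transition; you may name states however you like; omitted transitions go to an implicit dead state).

start=s0 accept=s5,s6,s7 s0-0->s1 s0-1->s2 s1-0->s2 s1-1->s3 s2-0->s2 s2-1->s2 s3-0->s2 s3-1->s4 s4-0->s5 s4-1->s2 s5-0->s5 s5-1->s6 s6-0->s5 s6-1->s7 s7-0->s5 s7-1->s2

Run two small machines in parallel and take their product. The first has 4 states tracking partial matches of the forbidden pattern `111`; the second has 6 states tracking whether the input so far still matches the prefix `0110`. A product state is a pair (one from each), accepting exactly when both do. After merging equivalent states the machine shrinks.
With 8 states:
        0   1  
>  s0   s1  s2 
   s1   s2  s3 
   s2   s2  s2 
   s3   s2  s4 
   s4   s5  s2 
 * s5   s5  s6 
 * s6   s5  s7 
 * s7   s5  s2 
(> = start, * = accepting)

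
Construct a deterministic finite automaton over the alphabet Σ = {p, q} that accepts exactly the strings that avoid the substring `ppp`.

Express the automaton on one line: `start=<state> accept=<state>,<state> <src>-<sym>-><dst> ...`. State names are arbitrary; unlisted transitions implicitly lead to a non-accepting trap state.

This is the complement of 'contains `ppp`'. Use the same substring-matching states — A through D holding how much of `ppp` has just been matched — but flip the accepting set: everything except the trap D accepts.
4 states suffice.
       p  q 
>* A   B  A 
 * B   C  A 
 * C   D  A 
   D   D  D 
(> = start, * = accepting)

start=A accept=A,B,C A-p->B A-q->A B-p->C B-q->A C-p->D C-q->A D-p->D D-q->D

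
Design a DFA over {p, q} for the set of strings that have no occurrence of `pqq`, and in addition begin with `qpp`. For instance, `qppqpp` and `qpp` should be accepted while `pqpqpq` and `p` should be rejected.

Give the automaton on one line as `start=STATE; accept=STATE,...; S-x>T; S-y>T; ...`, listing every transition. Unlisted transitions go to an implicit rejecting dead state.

Build one automaton per condition and run them in lockstep. One (4 states) tracks partial matches of the forbidden pattern `pqq`; the other (5 states) tracks whether the input so far still matches the prefix `qpp`. Each combined state is a pair, one component from each; accept when both components accept. Minimizing collapses redundant product states.
With 6 states:
        p   q  
>  s0   s1  s2 
   s1   s1  s1 
   s2   s3  s1 
   s3   s4  s1 
 * s4   s4  s5 
 * s5   s4  s1 
(> = start, * = accepting)

start=s0; accept=s4,s5; s0-p>s1; s0-q>s2; s1-p>s1; s1-q>s1; s2-p>s3; s2-q>s1; s3-p>s4; s3-q>s1; s4-p>s4; s4-q>s5; s5-p>s4; s5-q>s1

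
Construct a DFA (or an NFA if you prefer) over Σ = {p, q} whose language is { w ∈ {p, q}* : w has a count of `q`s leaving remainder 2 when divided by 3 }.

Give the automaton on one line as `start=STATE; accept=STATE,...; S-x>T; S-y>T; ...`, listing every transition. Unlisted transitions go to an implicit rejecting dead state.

start=S0; accept=S2; S0-p>S0; S0-q>S1; S1-p>S1; S1-q>S2; S2-p>S2; S2-q>S0

The only thing that matters is how many `q`s have appeared, reduced mod 3. Use one state per residue: S0 for 0, …, S2 for 2. Reading `q` moves to the next residue; anything else stays put. S2 is accepting.
A 3-state machine:
        p   q  
>  S0   S0  S1 
   S1   S1  S2 
 * S2   S2  S0 
(> = start, * = accepting)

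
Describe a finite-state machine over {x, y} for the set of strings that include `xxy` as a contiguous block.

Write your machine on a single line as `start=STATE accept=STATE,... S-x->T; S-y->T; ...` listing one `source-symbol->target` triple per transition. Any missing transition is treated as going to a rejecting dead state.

start=q0; accept=q3; q0-x->q1; q0-y->q0; q1-x->q2; q1-y->q0; q2-x->q2; q2-y->q3; q3-x->q3; q3-y->q3

States q0..q2 record the length of the longest prefix of `xxy` that matches the current input suffix. Reaching q3 means `xxy` has been seen, and we stay there forever. Accept from q3.
        x   y  
>  q0   q1  q0 
   q1   q2  q0 
   q2   q2  q3 
 * q3   q3  q3 
(> = start, * = accepting)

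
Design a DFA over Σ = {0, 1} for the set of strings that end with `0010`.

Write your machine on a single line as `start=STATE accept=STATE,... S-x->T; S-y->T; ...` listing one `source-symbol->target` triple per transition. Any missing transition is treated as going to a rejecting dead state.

Let each state record the length of the longest suffix of the input read so far that is also a prefix of `0010`. q1 means the last symbol is `0`; q2 means the last 2 symbols are `00`; q3 means the last 3 symbols are `001`; q4 means the last 4 symbols are `0010`. Accept only at q4, where the string currently ends in `0010`.
A 5-state machine:
        0   1  
>  q0   q1  q0 
   q1   q2  q0 
   q2   q2  q3 
   q3   q4  q0 
 * q4   q2  q0 
(> = start, * = accepting)

start=q0; accept=q4; q0-0->q1; q0-1->q0; q1-0->q2; q1-1->q0; q2-0->q2; q2-1->q3; q3-0->q4; q3-1->q0; q4-0->q2; q4-1->q0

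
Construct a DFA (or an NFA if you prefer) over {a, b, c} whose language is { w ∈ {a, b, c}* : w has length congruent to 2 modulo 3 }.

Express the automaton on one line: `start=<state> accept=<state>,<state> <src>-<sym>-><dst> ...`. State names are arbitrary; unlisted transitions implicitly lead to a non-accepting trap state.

Count input length modulo 3: every symbol advances one step around the cycle q0 → q1 → q2 → q0. Accept at q2.
A 3-state machine:
        a   b   c  
>  q0   q1  q1  q1 
   q1   q2  q2  q2 
 * q2   q0  q0  q0 
(> = start, * = accepting)

start=q0 accept=q2 q0-a->q1 q0-b->q1 q0-c->q1 q1-a->q2 q1-b->q2 q1-c->q2 q2-a->q0 q2-b->q0 q2-c->q0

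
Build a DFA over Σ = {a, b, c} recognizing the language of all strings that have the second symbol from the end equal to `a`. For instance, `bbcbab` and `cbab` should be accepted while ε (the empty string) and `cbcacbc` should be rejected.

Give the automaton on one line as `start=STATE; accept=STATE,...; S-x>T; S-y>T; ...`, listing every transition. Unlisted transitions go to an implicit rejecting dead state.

A DFA must remember the last 2 symbols (since which symbol is second-to-last isn't known until the input ends). Use one state per possible window of the last ≤2 symbols; accept from those whose window starts with `a`.
With 13 states:
          a    b    c  
>  s0     s1   s2   s3 
   s1     s4   s5   s6 
   s2     s7   s8   s9 
   s3    s10  s11  s12 
 * s4     s4   s5   s6 
 * s5     s7   s8   s9 
 * s6    s10  s11  s12 
   s7     s4   s5   s6 
   s8     s7   s8   s9 
   s9    s10  s11  s12 
   s10    s4   s5   s6 
   s11    s7   s8   s9 
   s12   s10  s11  s12 
(> = start, * = accepting)

start=s0; accept=s4,s5,s6; s0-a>s1; s0-b>s2; s0-c>s3; s1-a>s4; s1-b>s5; s1-c>s6; s2-a>s7; s2-b>s8; s2-c>s9; s3-a>s10; s3-b>s11; s3-c>s12; s4-a>s4; s4-b>s5; s4-c>s6; s5-a>s7; s5-b>s8; s5-c>s9; s6-a>s10; s6-b>s11; s6-c>s12; s7-a>s4; s7-b>s5; s7-c>s6; s8-a>s7; s8-b>s8; s8-c>s9; s9-a>s10; s9-b>s11; s9-c>s12; s10-a>s4; s10-b>s5; s10-c>s6; s11-a>s7; s11-b>s8; s11-c>s9; s12-a>s10; s12-b>s11; s12-c>s12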